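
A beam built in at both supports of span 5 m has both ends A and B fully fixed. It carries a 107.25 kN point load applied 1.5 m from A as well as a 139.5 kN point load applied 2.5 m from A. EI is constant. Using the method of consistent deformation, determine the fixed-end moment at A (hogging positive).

M_A = 166 kN·m

Take the two fixed-end moments M_A, M_B as redundants; the released structure is the simple span AB.
Simple-span end rotations at A and B under the given loads:
  at A: point load 107.25 at a = 1.5: Pab(L + b)/(6LEI) = 159.5/EI
  at B: point load 107.25 at a = 1.5: Pab(L + a)/(6LEI) = 122/EI
  at A: point load 139.5 at a = 2.5: Pab(L + b)/(6LEI) = 218/EI
  at B: point load 139.5 at a = 2.5: Pab(L + a)/(6LEI) = 218/EI
  θ_A0 = 377.5/EI,  θ_B0 = 340/EI
Flexibility coefficients: a unit moment at one end gives L/(3EI) there and L/(6EI) at the far end, so f₁₁ = f₂₂ = 1.667/EI and f₁₂ = f₂₁ = 0.8333/EI.
Compatibility — zero rotation at each built-in end:
  1.667 M_A + 0.8333 M_B = 377.5
  0.8333 M_A + 1.667 M_B = 340
Solving the pair gives M_A = 166 kN·m and M_B = 121 kN·m (hogging).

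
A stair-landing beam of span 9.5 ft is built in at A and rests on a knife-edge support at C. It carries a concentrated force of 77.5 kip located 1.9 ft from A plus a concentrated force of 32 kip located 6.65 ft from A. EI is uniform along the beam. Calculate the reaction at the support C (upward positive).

R_C = 22.37 kip

Choose R_C as the redundant. The primary structure is the cantilever fixed at A.
Deflection at C on the released cantilever, summing each load's contribution:
  point load 77.5 at a = 1.9: Pa²(3L − a)/(6EI) = 1240/EI
  point load 32 at a = 6.65: Pa²(3L − a)/(6EI) = 5153/EI
  δ_0 = 6394/EI
Tip deflection under a unit load at C: L³/(3EI) = 285.8/EI.
Compatibility at C: δ_0 − R_C·δ_{CC} = 0, so R_C = 6394/285.8 = 22.37 kip.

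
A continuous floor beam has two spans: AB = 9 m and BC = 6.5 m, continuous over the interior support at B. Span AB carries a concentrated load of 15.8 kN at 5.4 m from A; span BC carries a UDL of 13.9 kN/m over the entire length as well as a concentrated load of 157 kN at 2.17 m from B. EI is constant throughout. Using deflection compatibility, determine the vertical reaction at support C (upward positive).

Take M_B as the redundant. Released structure: two simple spans AB and BC with a hinge at B.
Rotations at B on the released spans (each span's end-slope, ×1/EI):
  span AB: point load 15.8 at a = 5.4: Pab(L + a)/(6LEI) = 81.91/EI
  span BC: UDL 13.9: wL³/(24EI) = 159.1/EI
  span BC: point load 157 at a = 2.17: Pab(L + b)/(6LEI) = 409.6/EI
  relative rotation θ_0 = (81.91 + 568.7)/EI = 650.6/EI
A unit hogging moment at B produces rotation L₁/(3EI) + L₂/(3EI) = 5.167/EI.
Slope continuity at B: θ_0 = M_B·5.167/EI, so M_B = 650.6/5.167 = 125.9 kN·m (hogging).
Span BC, ΣM about C: R_B^{BC}·6.5 = 973.4 + 125.9, so R_B^{BC} = 169.1 kN and R_C = 247.3 − 169.1 = 78.22 kN.

R_C = 78.22 kN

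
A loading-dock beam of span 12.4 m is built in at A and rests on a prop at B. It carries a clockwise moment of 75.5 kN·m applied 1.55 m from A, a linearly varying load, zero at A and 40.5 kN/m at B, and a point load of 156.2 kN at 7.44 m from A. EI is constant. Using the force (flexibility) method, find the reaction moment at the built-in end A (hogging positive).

M_A = 737.6 kN·m

Remove the prop at B; the released (primary) structure is a cantilever built in at A.
Deflection at B on the released cantilever, summing each load's contribution:
  clockwise couple 75.5 at a = 1.55: M₀a(2L − a)/(2EI) = 1360/EI
  triangular load, peak 40.5 at the free end: 11w₀L⁴/(120EI) = 87771/EI
  point load 156.2 at a = 7.44: Pa²(3L − a)/(6EI) = 42885/EI
  δ_0 = 132017/EI
Flexibility coefficient — unit upward force at B: δ_{BB} = L³/(3EI) = 635.5/EI.
The prop prevents deflection at B: R_B = δ_0/δ_{BB} = 132017/635.5 = 207.7 kN.
Moment equilibrium about A: M_A = Σ(load moments about A) − R_B·L = 3313 − 207.7×12.4 = 737.6 kN·m.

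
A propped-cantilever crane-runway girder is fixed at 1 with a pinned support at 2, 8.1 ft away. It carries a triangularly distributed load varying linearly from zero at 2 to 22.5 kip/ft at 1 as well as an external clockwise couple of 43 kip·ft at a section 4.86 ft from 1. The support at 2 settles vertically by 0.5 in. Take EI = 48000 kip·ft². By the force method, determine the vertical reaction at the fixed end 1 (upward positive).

R_1 = 77.5 kip

Take the reaction at 2 as the redundant and release it; the primary structure is a cantilever fixed at 1.
Free-end deflection of the primary structure under the applied loading (downward +):
  triangular load, peak 22.5 at the fixed end: w₀L⁴/(30EI) = 3229/EI
  clockwise couple 43 at a = 4.86: M₀a(2L − a)/(2EI) = 1185/EI
  δ_0 = 4413/EI
Tip deflection under a unit load at 2: L³/(3EI) = 177.1/EI.
With EI = 48000 kip·ft²: δ_0 = 0.091946 ft and δ_{22} = 0.003691 ft/kip.
Compatibility — the beam at 2 must follow the support down by 0.04167 ft: δ_0 − R_2·δ_{22} = 0.04167, so R_2 = (0.091946 − 0.04167)/0.003691 = 13.62 kip.
Vertical equilibrium: R_1 = ΣP − R_2 = 91.12 − 13.62 = 77.5 kip.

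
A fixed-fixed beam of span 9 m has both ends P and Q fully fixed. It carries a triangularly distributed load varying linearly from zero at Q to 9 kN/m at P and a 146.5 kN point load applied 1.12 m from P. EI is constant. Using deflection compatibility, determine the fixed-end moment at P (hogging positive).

M_P = 162.2 kN·m

Release both end moments; the primary structure is a simply-supported span PQ with redundants M_P and M_Q.
Simple-span end rotations at P and Q under the given loads:
  at P: triangular load, peak 9: w₀L³/(45EI) = 145.8/EI
  at Q: triangular load, peak 9: 7w₀L³/(360EI) = 127.6/EI
  at P: point load 146.5 at a = 1.12: Pab(L + b)/(6LEI) = 404.2/EI
  at Q: point load 146.5 at a = 1.12: Pab(L + a)/(6LEI) = 242.3/EI
  θ_P0 = 550/EI,  θ_Q0 = 369.9/EI
Flexibility coefficients: a unit moment at one end gives L/(3EI) there and L/(6EI) at the far end, so f₁₁ = f₂₂ = 3/EI and f₁₂ = f₂₁ = 1.5/EI.
Compatibility — zero rotation at each built-in end:
  3 M_P + 1.5 M_Q = 550
  1.5 M_P + 3 M_Q = 369.9
Solving the pair gives M_P = 162.2 kN·m and M_Q = 42.18 kN·m (hogging).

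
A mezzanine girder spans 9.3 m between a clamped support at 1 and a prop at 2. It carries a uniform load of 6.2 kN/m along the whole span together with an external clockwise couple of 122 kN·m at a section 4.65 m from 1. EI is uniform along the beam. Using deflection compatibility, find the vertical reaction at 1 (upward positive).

R_1 = 21.28 kN

Release the roller at 2. Primary structure: cantilever fixed at 1.
Downward deflection at the released point 2 due to the loads:
  UDL 6.2: wL⁴/(8EI) = 5797/EI
  clockwise couple 122 at a = 4.65: M₀a(2L − a)/(2EI) = 3957/EI
  δ_0 = 9754/EI
Flexibility coefficient — unit upward force at 2: δ_{22} = L³/(3EI) = 268.1/EI.
The prop prevents deflection at 2: R_2 = δ_0/δ_{22} = 9754/268.1 = 36.38 kN.
Vertical equilibrium: R_1 = ΣP − R_2 = 57.66 − 36.38 = 21.28 kN.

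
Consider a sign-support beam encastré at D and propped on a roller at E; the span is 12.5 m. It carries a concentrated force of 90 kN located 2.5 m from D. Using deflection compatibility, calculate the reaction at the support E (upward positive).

R_E = 5.04 kN

Release the roller at E. Primary structure: cantilever fixed at D.
Free-end deflection of the primary structure under the applied loading (downward +):
  point load 90 at a = 2.5: Pa²(3L − a)/(6EI) = 3281/EI
Flexibility coefficient — unit upward force at E: δ_{EE} = L³/(3EI) = 651/EI.
The prop prevents deflection at E: R_E = δ_0/δ_{EE} = 3281/651 = 5.04 kN.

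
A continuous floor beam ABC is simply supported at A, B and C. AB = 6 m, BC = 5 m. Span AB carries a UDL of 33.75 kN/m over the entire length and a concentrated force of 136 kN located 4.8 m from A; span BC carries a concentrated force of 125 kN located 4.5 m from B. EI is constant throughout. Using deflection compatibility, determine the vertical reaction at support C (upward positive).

Release continuity at B by inserting a hinge; the redundant is the internal moment M_B. The primary structure is two simply-supported spans AB and BC.
Discontinuity in slope at B on the released structure — sum the simple-span end rotations:
  span AB: UDL 33.75: wL³/(24EI) = 303.8/EI
  span AB: point load 136 at a = 4.8: Pab(L + a)/(6LEI) = 235/EI
  span BC: point load 125 at a = 4.5: Pab(L + b)/(6LEI) = 51.56/EI
  relative rotation θ_0 = (538.8 + 51.56)/EI = 590.3/EI
A unit hogging moment at B produces rotation L₁/(3EI) + L₂/(3EI) = 3.667/EI.
Compatibility: M_B·(L₁+L₂)/(3EI) = θ_0, giving M_B = 161 kN·m (hogging).
Span BC, ΣM about C: R_B^{BC}·5 = 62.5 + 161, so R_B^{BC} = 44.7 kN and R_C = 125 − 44.7 = 80.3 kN.

R_C = 80.3 kN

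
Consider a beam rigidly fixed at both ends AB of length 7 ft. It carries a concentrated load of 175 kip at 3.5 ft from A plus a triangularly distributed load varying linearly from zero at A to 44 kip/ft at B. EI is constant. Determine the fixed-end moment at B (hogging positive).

Release both end moments; the primary structure is a simply-supported span AB with redundants M_A and M_B.
End rotations of the released simple span under the applied load (×1/EI):
  at A: point load 175 at a = 3.5: Pab(L + b)/(6LEI) = 535.9/EI
  at B: point load 175 at a = 3.5: Pab(L + a)/(6LEI) = 535.9/EI
  at A: triangular load, peak 44: 7w₀L³/(360EI) = 293.5/EI
  at B: triangular load, peak 44: w₀L³/(45EI) = 335.4/EI
  θ_A0 = 829.4/EI,  θ_B0 = 871.3/EI
Flexibility coefficients: a unit moment at one end gives L/(3EI) there and L/(6EI) at the far end, so f₁₁ = f₂₂ = 2.333/EI and f₁₂ = f₂₁ = 1.167/EI.
Compatibility — zero rotation at each built-in end:
  2.333 M_A + 1.167 M_B = 829.4
  1.167 M_A + 2.333 M_B = 871.3
Solving the pair gives M_A = 225 kip·ft and M_B = 260.9 kip·ft (hogging).

M_B = 260.9 kip·ft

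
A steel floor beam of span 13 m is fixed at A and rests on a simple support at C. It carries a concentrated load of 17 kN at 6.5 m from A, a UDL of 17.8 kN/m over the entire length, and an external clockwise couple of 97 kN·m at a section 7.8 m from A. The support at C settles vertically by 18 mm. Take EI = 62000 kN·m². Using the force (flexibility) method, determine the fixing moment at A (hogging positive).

Remove the prop at C; the released (primary) structure is a cantilever built in at A.
Free-end deflection of the primary structure under the applied loading (downward +):
  point load 17 at a = 6.5: Pa²(3L − a)/(6EI) = 3891/EI
  UDL 17.8: wL⁴/(8EI) = 63548/EI
  clockwise couple 97 at a = 7.8: M₀a(2L − a)/(2EI) = 6885/EI
  δ_0 = 74324/EI
Flexibility coefficient — unit upward force at C: δ_{CC} = L³/(3EI) = 732.3/EI.
With EI = 62000 kN·m²: δ_0 = 1.1988 m and δ_{CC} = 0.011812 m/kN.
Compatibility — the beam at C must follow the support down by 0.018 m: δ_0 − R_C·δ_{CC} = 0.018, so R_C = (1.1988 − 0.018)/0.011812 = 99.97 kN.
Moment equilibrium about A: M_A = Σ(load moments about A) − R_C·L = 1712 − 99.97×13 = 412.1 kN·m.

M_A = 412.1 kN·m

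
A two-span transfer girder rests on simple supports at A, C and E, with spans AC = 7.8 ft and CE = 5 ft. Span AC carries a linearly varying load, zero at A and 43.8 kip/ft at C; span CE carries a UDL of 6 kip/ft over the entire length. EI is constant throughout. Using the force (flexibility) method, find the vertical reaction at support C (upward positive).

R_C = 166.8 kip

Release continuity at C by inserting a hinge; the redundant is the internal moment M_C. The primary structure is two simply-supported spans AC and CE.
End slopes at the hinge C, treating each span as simply supported:
  span AC: triangular load, peak 43.8: w₀L³/(45EI) = 461.9/EI
  span CE: UDL 6: wL³/(24EI) = 31.25/EI
  relative rotation θ_0 = (461.9 + 31.25)/EI = 493.1/EI
A unit hogging moment at C produces rotation L₁/(3EI) + L₂/(3EI) = 4.267/EI.
Slope continuity at C: θ_0 = M_C·4.267/EI, so M_C = 493.1/4.267 = 115.6 kip·ft (hogging).
Span AC, ΣM about A with M_C applied at C: R_C^{AC}·7.8 = 888.3 + 115.6, so R_C^{AC} = 128.7 kip and R_A = 170.8 − 128.7 = 42.12 kip.
Span CE, ΣM about E: R_C^{CE}·5 = 75 + 115.6, so R_C^{CE} = 38.12 kip and R_E = 30 − 38.12 = -8.116 kip.
R_C = 128.7 + 38.12 = 166.8 kip.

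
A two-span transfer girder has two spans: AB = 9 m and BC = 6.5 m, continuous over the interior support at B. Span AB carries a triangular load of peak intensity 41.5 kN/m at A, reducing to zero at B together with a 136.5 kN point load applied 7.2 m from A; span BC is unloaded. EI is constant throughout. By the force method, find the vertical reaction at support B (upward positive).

R_B = 228.8 kN

Insert a hinge at B; M_B is the redundant, and each span becomes simply supported.
Discontinuity in slope at B on the released structure — sum the simple-span end rotations:
  span AB: triangular load, peak 41.5: 7w₀L³/(360EI) = 588.3/EI
  span AB: point load 136.5 at a = 7.2: Pab(L + a)/(6LEI) = 530.7/EI
  relative rotation θ_0 = (1119 + 0)/EI = 1119/EI
A unit hogging moment at B produces rotation L₁/(3EI) + L₂/(3EI) = 5.167/EI.
Slope continuity at B: θ_0 = M_B·5.167/EI, so M_B = 1119/5.167 = 216.6 kN·m (hogging).
Span AB, ΣM about A with M_B applied at B: R_B^{AB}·9 = 1543 + 216.6, so R_B^{AB} = 195.5 kN and R_A = 323.2 − 195.5 = 127.7 kN.
Span BC, ΣM about C: R_B^{BC}·6.5 = 0 + 216.6, so R_B^{BC} = 33.32 kN and R_C = 0 − 33.32 = -33.32 kN.
R_B = 195.5 + 33.32 = 228.8 kN.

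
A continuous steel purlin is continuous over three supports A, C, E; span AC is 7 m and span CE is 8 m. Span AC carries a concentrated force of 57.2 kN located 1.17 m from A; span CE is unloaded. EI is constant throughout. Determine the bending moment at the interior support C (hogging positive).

Take M_C as the redundant. Released structure: two simple spans AC and CE with a hinge at C.
Rotations at C on the released spans (each span's end-slope, ×1/EI):
  span AC: point load 57.2 at a = 1.17: Pab(L + a)/(6LEI) = 75.9/EI
  relative rotation θ_0 = (75.9 + 0)/EI = 75.9/EI
A unit hogging moment at C produces rotation L₁/(3EI) + L₂/(3EI) = 5/EI.
Compatibility: M_C·(L₁+L₂)/(3EI) = θ_0, giving M_C = 15.18 kN·m (hogging).

M_C = 15.18 kN·m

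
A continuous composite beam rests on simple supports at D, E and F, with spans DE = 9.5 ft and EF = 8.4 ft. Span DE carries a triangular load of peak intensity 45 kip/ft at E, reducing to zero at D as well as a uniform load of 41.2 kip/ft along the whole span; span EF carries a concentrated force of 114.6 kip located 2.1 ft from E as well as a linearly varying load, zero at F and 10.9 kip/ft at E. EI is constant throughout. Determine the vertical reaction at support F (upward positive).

R_F = -14.25 kip

Insert a hinge at E; M_E is the redundant, and each span becomes simply supported.
End slopes at the hinge E, treating each span as simply supported:
  span DE: triangular load, peak 45: w₀L³/(45EI) = 857.4/EI
  span DE: UDL 41.2: wL³/(24EI) = 1472/EI
  span EF: point load 114.6 at a = 2.1: Pab(L + b)/(6LEI) = 442.2/EI
  span EF: triangular load, peak 10.9: w₀L³/(45EI) = 143.6/EI
  relative rotation θ_0 = (2329 + 585.8)/EI = 2915/EI
A unit hogging moment at E produces rotation L₁/(3EI) + L₂/(3EI) = 5.967/EI.
Compatibility: M_E·(L₁+L₂)/(3EI) = θ_0, giving M_E = 488.5 kip·ft (hogging).
Span EF, ΣM about F: R_E^{EF}·8.4 = 978.3 + 488.5, so R_E^{EF} = 174.6 kip and R_F = 160.4 − 174.6 = -14.25 kip.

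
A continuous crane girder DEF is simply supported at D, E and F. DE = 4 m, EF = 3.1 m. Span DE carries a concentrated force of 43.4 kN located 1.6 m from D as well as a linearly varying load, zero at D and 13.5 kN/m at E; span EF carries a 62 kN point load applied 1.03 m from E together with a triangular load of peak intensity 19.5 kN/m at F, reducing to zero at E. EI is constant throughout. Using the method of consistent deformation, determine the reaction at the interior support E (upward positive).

R_E = 112.5 kN

Insert a hinge at E; M_E is the redundant, and each span becomes simply supported.
Rotations at E on the released spans (each span's end-slope, ×1/EI):
  span DE: point load 43.4 at a = 1.6: Pab(L + a)/(6LEI) = 38.89/EI
  span DE: triangular load, peak 13.5: w₀L³/(45EI) = 19.2/EI
  span EF: point load 62 at a = 1.03: Pab(L + b)/(6LEI) = 36.74/EI
  span EF: triangular load, peak 19.5: 7w₀L³/(360EI) = 11.3/EI
  relative rotation θ_0 = (58.09 + 48.04)/EI = 106.1/EI
A unit hogging moment at E produces rotation L₁/(3EI) + L₂/(3EI) = 2.367/EI.
Slope continuity at E: θ_0 = M_E·2.367/EI, so M_E = 106.1/2.367 = 44.84 kN·m (hogging).
Span DE, ΣM about D with M_E applied at E: R_E^{DE}·4 = 141.4 + 44.84, so R_E^{DE} = 46.57 kN and R_D = 70.4 − 46.57 = 23.83 kN.
Span EF, ΣM about F: R_E^{EF}·3.1 = 159.6 + 44.84, so R_E^{EF} = 65.94 kN and R_F = 92.22 − 65.94 = 26.28 kN.
R_E = 46.57 + 65.94 = 112.5 kN.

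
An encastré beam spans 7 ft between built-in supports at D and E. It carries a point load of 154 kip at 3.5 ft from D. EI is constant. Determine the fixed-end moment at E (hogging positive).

M_E = 134.8 kip·ft

Take the two fixed-end moments M_D, M_E as redundants; the released structure is the simple span DE.
On the primary (simply-supported) span, the end slopes from the loading are:
  at D: point load 154 at a = 3.5: Pab(L + b)/(6LEI) = 471.6/EI
  at E: point load 154 at a = 3.5: Pab(L + a)/(6LEI) = 471.6/EI
  θ_D0 = 471.6/EI,  θ_E0 = 471.6/EI
Flexibility coefficients: a unit moment at one end gives L/(3EI) there and L/(6EI) at the far end, so f₁₁ = f₂₂ = 2.333/EI and f₁₂ = f₂₁ = 1.167/EI.
Compatibility — zero rotation at each built-in end:
  2.333 M_D + 1.167 M_E = 471.6
  1.167 M_D + 2.333 M_E = 471.6
Solving the pair gives M_D = 134.8 kip·ft and M_E = 134.8 kip·ft (hogging).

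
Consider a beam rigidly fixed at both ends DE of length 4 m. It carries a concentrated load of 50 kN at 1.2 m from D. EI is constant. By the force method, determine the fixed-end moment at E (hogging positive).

M_E = 12.6 kN·m

Release both end moments; the primary structure is a simply-supported span DE with redundants M_D and M_E.
End rotations of the released simple span under the applied load (×1/EI):
  at D: point load 50 at a = 1.2: Pab(L + b)/(6LEI) = 47.6/EI
  at E: point load 50 at a = 1.2: Pab(L + a)/(6LEI) = 36.4/EI
  θ_D0 = 47.6/EI,  θ_E0 = 36.4/EI
Flexibility coefficients: a unit moment at one end gives L/(3EI) there and L/(6EI) at the far end, so f₁₁ = f₂₂ = 1.333/EI and f₁₂ = f₂₁ = 0.6667/EI.
Compatibility — zero rotation at each built-in end:
  1.333 M_D + 0.6667 M_E = 47.6
  0.6667 M_D + 1.333 M_E = 36.4
Solving the pair gives M_D = 29.4 kN·m and M_E = 12.6 kN·m (hogging).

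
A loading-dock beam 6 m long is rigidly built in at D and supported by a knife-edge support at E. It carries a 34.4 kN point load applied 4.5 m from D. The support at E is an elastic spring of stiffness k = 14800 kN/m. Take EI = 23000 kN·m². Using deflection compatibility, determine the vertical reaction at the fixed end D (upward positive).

Remove the prop at E; the released (primary) structure is a cantilever built in at D.
Deflection at E on the released cantilever, summing each load's contribution:
  point load 34.4 at a = 4.5: Pa²(3L − a)/(6EI) = 1567/EI
Flexibility coefficient — unit upward force at E: δ_{EE} = L³/(3EI) = 72/EI.
With EI = 23000 kN·m²: δ_0 = 0.068146 m and δ_{EE} = 0.00313 m/kN.
Compatibility — the spring shortens by R_E/k under the reaction it provides: δ_0 − R_E·δ_{EE} = R_E/k. With 1/k = 0.000068 m/kN, R_E = δ_0 / (δ_{EE} + 1/k) = 0.068146 / (0.00313 + 0.000068) = 21.31 kN.
Vertical equilibrium: R_D = ΣP − R_E = 34.4 − 21.31 = 13.09 kN.

R_D = 13.09 kN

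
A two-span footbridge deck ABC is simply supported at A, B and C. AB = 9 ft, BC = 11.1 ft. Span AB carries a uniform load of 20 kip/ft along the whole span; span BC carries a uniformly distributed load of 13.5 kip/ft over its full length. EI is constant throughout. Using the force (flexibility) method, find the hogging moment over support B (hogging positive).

M_B = 205.5 kip·ft

Insert a hinge at B; M_B is the redundant, and each span becomes simply supported.
Discontinuity in slope at B on the released structure — sum the simple-span end rotations:
  span AB: UDL 20: wL³/(24EI) = 607.5/EI
  span BC: UDL 13.5: wL³/(24EI) = 769.3/EI
  relative rotation θ_0 = (607.5 + 769.3)/EI = 1377/EI
A unit hogging moment at B produces rotation L₁/(3EI) + L₂/(3EI) = 6.7/EI.
Compatibility: M_B·(L₁+L₂)/(3EI) = θ_0, giving M_B = 205.5 kip·ft (hogging).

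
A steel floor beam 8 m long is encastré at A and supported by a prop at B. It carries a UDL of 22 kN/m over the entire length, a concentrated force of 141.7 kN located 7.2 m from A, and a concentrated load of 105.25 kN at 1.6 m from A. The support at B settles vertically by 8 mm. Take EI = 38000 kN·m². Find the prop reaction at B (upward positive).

Choose R_B as the redundant. The primary structure is the cantilever fixed at A.
Primary-structure tip deflection at B by superposition:
  UDL 22: wL⁴/(8EI) = 11264/EI
  point load 141.7 at a = 7.2: Pa²(3L − a)/(6EI) = 20568/EI
  point load 105.25 at a = 1.6: Pa²(3L − a)/(6EI) = 1006/EI
  δ_0 = 32838/EI
Tip deflection under a unit load at B: L³/(3EI) = 170.7/EI.
With EI = 38000 kN·m²: δ_0 = 0.86416 m and δ_{BB} = 0.004491 m/kN.
Compatibility — the beam at B must follow the support down by 0.008 m: δ_0 − R_B·δ_{BB} = 0.008, so R_B = (0.86416 − 0.008)/0.004491 = 190.6 kN.

R_B = 190.6 kN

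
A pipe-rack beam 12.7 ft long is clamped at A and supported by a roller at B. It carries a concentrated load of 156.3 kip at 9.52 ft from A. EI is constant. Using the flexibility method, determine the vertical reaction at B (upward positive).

R_B = 98.82 kip

Release the roller at B. Primary structure: cantilever fixed at A.
Deflection at B on the released cantilever, summing each load's contribution:
  point load 156.3 at a = 9.52: Pa²(3L − a)/(6EI) = 67475/EI
Flexibility coefficient — unit upward force at B: δ_{BB} = L³/(3EI) = 682.8/EI.
The prop prevents deflection at B: R_B = δ_0/δ_{BB} = 67475/682.8 = 98.82 kip.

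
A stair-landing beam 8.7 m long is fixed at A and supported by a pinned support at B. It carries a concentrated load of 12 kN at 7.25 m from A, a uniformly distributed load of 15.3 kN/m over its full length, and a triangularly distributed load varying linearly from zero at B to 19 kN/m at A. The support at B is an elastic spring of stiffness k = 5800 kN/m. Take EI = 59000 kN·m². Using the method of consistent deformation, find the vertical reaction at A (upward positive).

R_A = 155.6 kN

Release the roller at B. Primary structure: cantilever fixed at A.
Downward deflection at the released point B due to the loads:
  point load 12 at a = 7.25: Pa²(3L − a)/(6EI) = 1982/EI
  UDL 15.3: wL⁴/(8EI) = 10957/EI
  triangular load, peak 19 at the fixed end: w₀L⁴/(30EI) = 3628/EI
  δ_0 = 16567/EI
Flexibility coefficient — unit upward force at B: δ_{BB} = L³/(3EI) = 219.5/EI.
With EI = 59000 kN·m²: δ_0 = 0.28079 m and δ_{BB} = 0.00372 m/kN.
Compatibility — the spring shortens by R_B/k under the reaction it provides: δ_0 − R_B·δ_{BB} = R_B/k. With 1/k = 0.000172 m/kN, R_B = δ_0 / (δ_{BB} + 1/k) = 0.28079 / (0.00372 + 0.000172) = 72.13 kN.
Vertical equilibrium: R_A = ΣP − R_B = 227.8 − 72.13 = 155.6 kN.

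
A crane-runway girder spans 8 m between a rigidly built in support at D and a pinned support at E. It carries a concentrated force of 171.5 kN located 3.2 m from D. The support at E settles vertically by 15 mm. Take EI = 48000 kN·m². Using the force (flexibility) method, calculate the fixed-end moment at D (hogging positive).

M_D = 297.2 kN·m

Release the roller at E. Primary structure: cantilever fixed at D.
Downward deflection at the released point E due to the loads:
  point load 171.5 at a = 3.2: Pa²(3L − a)/(6EI) = 6088/EI
Tip deflection under a unit load at E: L³/(3EI) = 170.7/EI.
With EI = 48000 kN·m²: δ_0 = 0.12683 m and δ_{EE} = 0.003556 m/kN.
Compatibility — the beam at E must follow the support down by 0.015 m: δ_0 − R_E·δ_{EE} = 0.015, so R_E = (0.12683 − 0.015)/0.003556 = 31.45 kN.
Moment equilibrium about D: M_D = Σ(load moments about D) − R_E·L = 548.8 − 31.45×8 = 297.2 kN·m.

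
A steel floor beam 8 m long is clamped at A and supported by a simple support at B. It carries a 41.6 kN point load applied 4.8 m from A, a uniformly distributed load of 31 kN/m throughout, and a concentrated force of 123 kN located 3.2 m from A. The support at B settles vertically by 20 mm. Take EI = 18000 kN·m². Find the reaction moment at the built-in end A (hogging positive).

Release the roller at B. Primary structure: cantilever fixed at A.
Free-end deflection of the primary structure under the applied loading (downward +):
  point load 41.6 at a = 4.8: Pa²(3L − a)/(6EI) = 3067/EI
  UDL 31: wL⁴/(8EI) = 15872/EI
  point load 123 at a = 3.2: Pa²(3L − a)/(6EI) = 4366/EI
  δ_0 = 23305/EI
Flexibility coefficient — unit upward force at B: δ_{BB} = L³/(3EI) = 170.7/EI.
With EI = 18000 kN·m²: δ_0 = 1.2947 m and δ_{BB} = 0.009481 m/kN.
Compatibility — the beam at B must follow the support down by 0.02 m: δ_0 − R_B·δ_{BB} = 0.02, so R_B = (1.2947 − 0.02)/0.009481 = 134.4 kN.
Moment equilibrium about A: M_A = Σ(load moments about A) − R_B·L = 1585 − 134.4×8 = 509.7 kN·m.

M_A = 509.7 kN·m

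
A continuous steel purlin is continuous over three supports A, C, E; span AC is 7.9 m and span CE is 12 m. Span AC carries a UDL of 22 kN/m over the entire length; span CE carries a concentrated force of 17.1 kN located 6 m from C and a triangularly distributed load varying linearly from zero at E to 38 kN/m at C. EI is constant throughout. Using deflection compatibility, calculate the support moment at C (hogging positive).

M_C = 311.3 kN·m

Take M_C as the redundant. Released structure: two simple spans AC and CE with a hinge at C.
End slopes at the hinge C, treating each span as simply supported:
  span AC: UDL 22: wL³/(24EI) = 452/EI
  span CE: point load 17.1 at a = 6: Pab(L + b)/(6LEI) = 153.9/EI
  span CE: triangular load, peak 38: w₀L³/(45EI) = 1459/EI
  relative rotation θ_0 = (452 + 1613)/EI = 2065/EI
A unit hogging moment at C produces rotation L₁/(3EI) + L₂/(3EI) = 6.633/EI.
Compatibility: M_C·(L₁+L₂)/(3EI) = θ_0, giving M_C = 311.3 kN·m (hogging).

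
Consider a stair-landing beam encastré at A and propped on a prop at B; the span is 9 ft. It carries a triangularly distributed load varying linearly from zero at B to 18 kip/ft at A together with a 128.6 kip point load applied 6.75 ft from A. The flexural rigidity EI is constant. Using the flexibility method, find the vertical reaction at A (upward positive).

Take the reaction at B as the redundant and release it; the primary structure is a cantilever fixed at A.
Deflection at B on the released cantilever, summing each load's contribution:
  triangular load, peak 18 at the fixed end: w₀L⁴/(30EI) = 3937/EI
  point load 128.6 at a = 6.75: Pa²(3L − a)/(6EI) = 19775/EI
  δ_0 = 23712/EI
Tip deflection under a unit load at B: L³/(3EI) = 243/EI.
The prop prevents deflection at B: R_B = δ_0/δ_{BB} = 23712/243 = 97.58 kip.
Vertical equilibrium: R_A = ΣP − R_B = 209.6 − 97.58 = 112 kip.

R_A = 112 kip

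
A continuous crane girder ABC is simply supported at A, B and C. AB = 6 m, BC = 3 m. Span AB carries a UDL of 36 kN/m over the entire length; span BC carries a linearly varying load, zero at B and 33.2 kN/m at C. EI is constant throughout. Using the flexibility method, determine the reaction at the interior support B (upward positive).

Take M_B as the redundant. Released structure: two simple spans AB and BC with a hinge at B.
Rotations at B on the released spans (each span's end-slope, ×1/EI):
  span AB: UDL 36: wL³/(24EI) = 324/EI
  span BC: triangular load, peak 33.2: 7w₀L³/(360EI) = 17.43/EI
  relative rotation θ_0 = (324 + 17.43)/EI = 341.4/EI
A unit hogging moment at B produces rotation L₁/(3EI) + L₂/(3EI) = 3/EI.
Slope continuity at B: θ_0 = M_B·3/EI, so M_B = 341.4/3 = 113.8 kN·m (hogging).
Span AB, ΣM about A with M_B applied at B: R_B^{AB}·6 = 648 + 113.8, so R_B^{AB} = 127 kN and R_A = 216 − 127 = 89.03 kN.
Span BC, ΣM about C: R_B^{BC}·3 = 49.8 + 113.8, so R_B^{BC} = 54.54 kN and R_C = 49.8 − 54.54 = -4.737 kN.
R_B = 127 + 54.54 = 181.5 kN.

R_B = 181.5 kN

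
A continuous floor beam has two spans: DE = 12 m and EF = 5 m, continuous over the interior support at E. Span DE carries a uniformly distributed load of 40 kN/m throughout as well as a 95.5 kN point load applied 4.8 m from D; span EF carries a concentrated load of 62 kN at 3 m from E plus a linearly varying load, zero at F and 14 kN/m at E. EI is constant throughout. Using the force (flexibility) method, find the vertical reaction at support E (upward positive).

R_E = 515.1 kN

Release continuity at E by inserting a hinge; the redundant is the internal moment M_E. The primary structure is two simply-supported spans DE and EF.
End slopes at the hinge E, treating each span as simply supported:
  span DE: UDL 40: wL³/(24EI) = 2880/EI
  span DE: point load 95.5 at a = 4.8: Pab(L + a)/(6LEI) = 770.1/EI
  span EF: point load 62 at a = 3: Pab(L + b)/(6LEI) = 86.8/EI
  span EF: triangular load, peak 14: w₀L³/(45EI) = 38.89/EI
  relative rotation θ_0 = (3650 + 125.7)/EI = 3776/EI
A unit hogging moment at E produces rotation L₁/(3EI) + L₂/(3EI) = 5.667/EI.
Compatibility: M_E·(L₁+L₂)/(3EI) = θ_0, giving M_E = 666.3 kN·m (hogging).
Span DE, ΣM about D with M_E applied at E: R_E^{DE}·12 = 3338 + 666.3, so R_E^{DE} = 333.7 kN and R_D = 575.5 − 333.7 = 241.8 kN.
Span EF, ΣM about F: R_E^{EF}·5 = 240.7 + 666.3, so R_E^{EF} = 181.4 kN and R_F = 97 − 181.4 = -84.4 kN.
R_E = 333.7 + 181.4 = 515.1 kN.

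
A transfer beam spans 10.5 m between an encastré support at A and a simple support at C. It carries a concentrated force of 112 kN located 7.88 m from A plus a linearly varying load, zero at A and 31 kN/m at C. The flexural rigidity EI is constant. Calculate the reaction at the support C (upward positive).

Release the roller at C. Primary structure: cantilever fixed at A.
Downward deflection at the released point C due to the loads:
  point load 112 at a = 7.88: Pa²(3L − a)/(6EI) = 27378/EI
  triangular load, peak 31 at the free end: 11w₀L⁴/(120EI) = 34541/EI
  δ_0 = 61918/EI
Tip deflection under a unit load at C: L³/(3EI) = 385.9/EI.
The prop prevents deflection at C: R_C = δ_0/δ_{CC} = 61918/385.9 = 160.5 kN.

R_C = 160.5 kN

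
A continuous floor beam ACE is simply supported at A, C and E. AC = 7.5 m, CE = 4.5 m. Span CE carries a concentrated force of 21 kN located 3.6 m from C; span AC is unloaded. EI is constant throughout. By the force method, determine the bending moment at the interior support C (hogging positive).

M_C = 3.402 kN·m

Insert a hinge at C; M_C is the redundant, and each span becomes simply supported.
Discontinuity in slope at C on the released structure — sum the simple-span end rotations:
  span CE: point load 21 at a = 3.6: Pab(L + b)/(6LEI) = 13.61/EI
  relative rotation θ_0 = (0 + 13.61)/EI = 13.61/EI
A unit hogging moment at C produces rotation L₁/(3EI) + L₂/(3EI) = 4/EI.
Compatibility: M_C·(L₁+L₂)/(3EI) = θ_0, giving M_C = 3.402 kN·m (hogging).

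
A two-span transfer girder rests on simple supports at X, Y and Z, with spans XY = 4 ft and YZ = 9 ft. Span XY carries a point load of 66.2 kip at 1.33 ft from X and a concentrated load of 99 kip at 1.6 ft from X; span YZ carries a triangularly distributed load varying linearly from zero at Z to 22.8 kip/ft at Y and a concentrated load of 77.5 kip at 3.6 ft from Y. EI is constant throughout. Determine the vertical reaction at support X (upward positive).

R_X = 50.97 kip

Take M_Y as the redundant. Released structure: two simple spans XY and YZ with a hinge at Y.
Rotations at Y on the released spans (each span's end-slope, ×1/EI):
  span XY: point load 66.2 at a = 1.33: Pab(L + a)/(6LEI) = 52.21/EI
  span XY: point load 99 at a = 1.6: Pab(L + a)/(6LEI) = 88.7/EI
  span YZ: triangular load, peak 22.8: w₀L³/(45EI) = 369.4/EI
  span YZ: point load 77.5 at a = 3.6: Pab(L + b)/(6LEI) = 401.8/EI
  relative rotation θ_0 = (140.9 + 771.1)/EI = 912/EI
A unit hogging moment at Y produces rotation L₁/(3EI) + L₂/(3EI) = 4.333/EI.
Slope continuity at Y: θ_0 = M_Y·4.333/EI, so M_Y = 912/4.333 = 210.5 kip·ft (hogging).
Span XY, ΣM about X with M_Y applied at Y: R_Y^{XY}·4 = 246.4 + 210.5, so R_Y^{XY} = 114.2 kip and R_X = 165.2 − 114.2 = 50.97 kip.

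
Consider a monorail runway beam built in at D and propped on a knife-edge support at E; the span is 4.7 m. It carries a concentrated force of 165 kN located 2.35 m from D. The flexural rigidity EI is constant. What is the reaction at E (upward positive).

R_E = 51.56 kN

Remove the prop at E; the released (primary) structure is a cantilever built in at D.
Downward deflection at the released point E due to the loads:
  point load 165 at a = 2.35: Pa²(3L − a)/(6EI) = 1784/EI
Flexibility coefficient — unit upward force at E: δ_{EE} = L³/(3EI) = 34.61/EI.
The prop prevents deflection at E: R_E = δ_0/δ_{EE} = 1784/34.61 = 51.56 kN.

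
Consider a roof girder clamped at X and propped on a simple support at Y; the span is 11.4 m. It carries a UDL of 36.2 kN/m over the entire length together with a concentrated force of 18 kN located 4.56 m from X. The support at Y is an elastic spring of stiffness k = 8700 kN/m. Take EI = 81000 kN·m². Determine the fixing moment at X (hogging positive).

Release the roller at Y. Primary structure: cantilever fixed at X.
Downward deflection at the released point Y due to the loads:
  UDL 36.2: wL⁴/(8EI) = 76425/EI
  point load 18 at a = 4.56: Pa²(3L − a)/(6EI) = 1849/EI
  δ_0 = 78274/EI
Flexibility coefficient — unit upward force at Y: δ_{YY} = L³/(3EI) = 493.8/EI.
With EI = 81000 kN·m²: δ_0 = 0.96635 m and δ_{YY} = 0.006097 m/kN.
Compatibility — the spring shortens by R_Y/k under the reaction it provides: δ_0 − R_Y·δ_{YY} = R_Y/k. With 1/k = 0.000115 m/kN, R_Y = δ_0 / (δ_{YY} + 1/k) = 0.96635 / (0.006097 + 0.000115) = 155.6 kN.
Moment equilibrium about X: M_X = Σ(load moments about X) − R_Y·L = 2434 − 155.6×11.4 = 660.9 kN·m.

M_X = 660.9 kN·m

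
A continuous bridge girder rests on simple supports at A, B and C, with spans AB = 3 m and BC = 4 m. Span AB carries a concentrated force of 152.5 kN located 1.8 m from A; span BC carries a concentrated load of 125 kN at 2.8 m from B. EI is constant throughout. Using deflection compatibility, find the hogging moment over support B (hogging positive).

M_B = 76.65 kN·m

Take M_B as the redundant. Released structure: two simple spans AB and BC with a hinge at B.
Discontinuity in slope at B on the released structure — sum the simple-span end rotations:
  span AB: point load 152.5 at a = 1.8: Pab(L + a)/(6LEI) = 87.84/EI
  span BC: point load 125 at a = 2.8: Pab(L + b)/(6LEI) = 91/EI
  relative rotation θ_0 = (87.84 + 91)/EI = 178.8/EI
A unit hogging moment at B produces rotation L₁/(3EI) + L₂/(3EI) = 2.333/EI.
Slope continuity at B: θ_0 = M_B·2.333/EI, so M_B = 178.8/2.333 = 76.65 kN·m (hogging).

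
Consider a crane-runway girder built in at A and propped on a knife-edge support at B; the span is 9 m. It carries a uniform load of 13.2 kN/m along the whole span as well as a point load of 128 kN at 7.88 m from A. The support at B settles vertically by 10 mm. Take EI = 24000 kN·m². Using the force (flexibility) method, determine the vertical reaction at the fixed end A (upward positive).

R_A = 99.01 kN

Take the reaction at B as the redundant and release it; the primary structure is a cantilever fixed at A.
Primary-structure tip deflection at B by superposition:
  UDL 13.2: wL⁴/(8EI) = 10826/EI
  point load 128 at a = 7.88: Pa²(3L − a)/(6EI) = 25328/EI
  δ_0 = 36154/EI
Tip deflection under a unit load at B: L³/(3EI) = 243/EI.
With EI = 24000 kN·m²: δ_0 = 1.5064 m and δ_{BB} = 0.010125 m/kN.
Compatibility — the beam at B must follow the support down by 0.01 m: δ_0 − R_B·δ_{BB} = 0.01, so R_B = (1.5064 − 0.01)/0.010125 = 147.8 kN.
Vertical equilibrium: R_A = ΣP − R_B = 246.8 − 147.8 = 99.01 kN.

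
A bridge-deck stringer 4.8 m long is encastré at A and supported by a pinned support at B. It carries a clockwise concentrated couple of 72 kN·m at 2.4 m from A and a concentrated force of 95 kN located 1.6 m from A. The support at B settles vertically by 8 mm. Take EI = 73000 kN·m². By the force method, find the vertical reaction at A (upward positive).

R_A = 79.89 kN

Choose R_B as the redundant. The primary structure is the cantilever fixed at A.
Downward deflection at the released point B due to the loads:
  clockwise couple 72 at a = 2.4: M₀a(2L − a)/(2EI) = 622.1/EI
  point load 95 at a = 1.6: Pa²(3L − a)/(6EI) = 518.8/EI
  δ_0 = 1141/EI
Flexibility coefficient — unit upward force at B: δ_{BB} = L³/(3EI) = 36.86/EI.
With EI = 73000 kN·m²: δ_0 = 0.015629 m and δ_{BB} = 0.000505 m/kN.
Compatibility — the beam at B must follow the support down by 0.008 m: δ_0 − R_B·δ_{BB} = 0.008, so R_B = (0.015629 − 0.008)/0.000505 = 15.11 kN.
Vertical equilibrium: R_A = ΣP − R_B = 95 − 15.11 = 79.89 kN.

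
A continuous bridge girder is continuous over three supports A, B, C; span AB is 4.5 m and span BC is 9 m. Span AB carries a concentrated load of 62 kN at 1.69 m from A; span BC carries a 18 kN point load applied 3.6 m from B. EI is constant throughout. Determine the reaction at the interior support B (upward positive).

Insert a hinge at B; M_B is the redundant, and each span becomes simply supported.
Discontinuity in slope at B on the released structure — sum the simple-span end rotations:
  span AB: point load 62 at a = 1.69: Pab(L + a)/(6LEI) = 67.5/EI
  span BC: point load 18 at a = 3.6: Pab(L + b)/(6LEI) = 93.31/EI
  relative rotation θ_0 = (67.5 + 93.31)/EI = 160.8/EI
A unit hogging moment at B produces rotation L₁/(3EI) + L₂/(3EI) = 4.5/EI.
Slope continuity at B: θ_0 = M_B·4.5/EI, so M_B = 160.8/4.5 = 35.74 kN·m (hogging).
Span AB, ΣM about A with M_B applied at B: R_B^{AB}·4.5 = 104.8 + 35.74, so R_B^{AB} = 31.23 kN and R_A = 62 − 31.23 = 30.77 kN.
Span BC, ΣM about C: R_B^{BC}·9 = 97.2 + 35.74, so R_B^{BC} = 14.77 kN and R_C = 18 − 14.77 = 3.229 kN.
R_B = 31.23 + 14.77 = 46 kN.

R_B = 46 kN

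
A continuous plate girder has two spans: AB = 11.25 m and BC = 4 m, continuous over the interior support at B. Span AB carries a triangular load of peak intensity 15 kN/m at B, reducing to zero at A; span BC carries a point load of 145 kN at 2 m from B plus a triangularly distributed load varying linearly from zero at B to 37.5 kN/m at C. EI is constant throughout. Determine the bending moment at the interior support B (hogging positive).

M_B = 131.1 kN·m

Take M_B as the redundant. Released structure: two simple spans AB and BC with a hinge at B.
Discontinuity in slope at B on the released structure — sum the simple-span end rotations:
  span AB: triangular load, peak 15: w₀L³/(45EI) = 474.6/EI
  span BC: point load 145 at a = 2: Pab(L + b)/(6LEI) = 145/EI
  span BC: triangular load, peak 37.5: 7w₀L³/(360EI) = 46.67/EI
  relative rotation θ_0 = (474.6 + 191.7)/EI = 666.3/EI
A unit hogging moment at B produces rotation L₁/(3EI) + L₂/(3EI) = 5.083/EI.
Slope continuity at B: θ_0 = M_B·5.083/EI, so M_B = 666.3/5.083 = 131.1 kN·m (hogging).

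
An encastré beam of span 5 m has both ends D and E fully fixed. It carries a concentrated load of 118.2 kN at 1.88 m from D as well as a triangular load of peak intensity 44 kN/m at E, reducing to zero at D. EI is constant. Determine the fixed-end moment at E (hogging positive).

Take the two fixed-end moments M_D, M_E as redundants; the released structure is the simple span DE.
End rotations of the released simple span under the applied load (×1/EI):
  at D: point load 118.2 at a = 1.88: Pab(L + b)/(6LEI) = 187.7/EI
  at E: point load 118.2 at a = 1.88: Pab(L + a)/(6LEI) = 159/EI
  at D: triangular load, peak 44: 7w₀L³/(360EI) = 106.9/EI
  at E: triangular load, peak 44: w₀L³/(45EI) = 122.2/EI
  θ_D0 = 294.6/EI,  θ_E0 = 281.2/EI
Flexibility coefficients: a unit moment at one end gives L/(3EI) there and L/(6EI) at the far end, so f₁₁ = f₂₂ = 1.667/EI and f₁₂ = f₂₁ = 0.8333/EI.
Compatibility — zero rotation at each built-in end:
  1.667 M_D + 0.8333 M_E = 294.6
  0.8333 M_D + 1.667 M_E = 281.2
Solving the pair gives M_D = 123.2 kN·m and M_E = 107.1 kN·m (hogging).

M_E = 107.1 kN·m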